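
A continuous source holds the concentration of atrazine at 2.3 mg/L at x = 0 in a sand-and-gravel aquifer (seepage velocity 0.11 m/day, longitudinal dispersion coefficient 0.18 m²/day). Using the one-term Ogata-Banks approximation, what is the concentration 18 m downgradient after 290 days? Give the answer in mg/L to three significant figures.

For a continuous step input, C/C₀ ≈ ½·erfc((x−vt)/(2√(Dt))).
vt = 0.11 × 290 = 31.9 m and 2√(Dt) = 2√(0.18 × 290) = 14.45 m.
Argument (x−vt)/(2√(Dt)) = (18 − 31.9)/14.45 = -0.9619; ½·erfc(-0.9619) = 0.9131.
C = 2.3 × 0.9131 = 2.10 mg/L.

2.10 mg/L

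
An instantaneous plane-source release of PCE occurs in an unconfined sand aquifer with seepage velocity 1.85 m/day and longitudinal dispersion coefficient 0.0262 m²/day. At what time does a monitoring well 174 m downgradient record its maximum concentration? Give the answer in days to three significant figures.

94.0 days

For the 1D instantaneous-source solution, setting ∂C/∂t = 0 at fixed x gives v²t² + 2Dt − x² = 0, so t = (√(D² + v²x²) − D)/v².
√(D² + v²x²) = √(0.0262² + 1.85² × 174²) = 321.9; v² = 3.4225.
t = (321.9 − 0.0262)/3.4225 = 94.0 days (vs. the pure-advection estimate x/v = 94.1 d).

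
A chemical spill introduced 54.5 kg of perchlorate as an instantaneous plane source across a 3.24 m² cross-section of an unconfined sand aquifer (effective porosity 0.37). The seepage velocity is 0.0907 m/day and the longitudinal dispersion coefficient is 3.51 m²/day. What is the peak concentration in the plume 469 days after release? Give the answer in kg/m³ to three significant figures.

0.316 kg/m³

The peak of an instantaneous 1D plume sits at x = vt; there the Gaussian factor is 1 and C_max = M/(n_e·A·√(4πDt)), where n_e·A is the pore area the mass is dissolved in.
√(4πDt) = √(4π × 3.51 × 469) = 143.8 m, so C_max = 54.5/(0.37 × 3.24 × 143.8) = 0.316 kg/m³.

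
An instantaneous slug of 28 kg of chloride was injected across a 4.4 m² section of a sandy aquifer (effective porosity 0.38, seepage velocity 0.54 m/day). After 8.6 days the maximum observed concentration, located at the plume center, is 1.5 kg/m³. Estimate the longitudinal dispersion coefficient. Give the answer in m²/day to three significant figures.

1.15 m²/day

At the plume center C_max = M/(n_e·A·√(4πDt)), so D = M²/(4πt·(n_e·A·C_max)²).
n_e·A·C_max = 0.38 × 4.4 × 1.5 = 2.508 kg/m.
D = 28²/(4π × 8.6 × 2.508²) = 1.15 m²/day.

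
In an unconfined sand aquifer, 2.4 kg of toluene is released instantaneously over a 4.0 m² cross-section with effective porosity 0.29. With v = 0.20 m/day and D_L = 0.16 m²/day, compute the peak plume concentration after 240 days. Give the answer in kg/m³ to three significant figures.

The peak of an instantaneous 1D plume sits at x = vt; there the Gaussian factor is 1 and C_max = M/(n_e·A·√(4πDt)), where n_e·A is the pore area the mass is dissolved in.
√(4πDt) = √(4π × 0.16 × 240) = 21.97 m, so C_max = 2.4/(0.29 × 4.0 × 21.97) = 0.0942 kg/m³.

0.0942 kg/m³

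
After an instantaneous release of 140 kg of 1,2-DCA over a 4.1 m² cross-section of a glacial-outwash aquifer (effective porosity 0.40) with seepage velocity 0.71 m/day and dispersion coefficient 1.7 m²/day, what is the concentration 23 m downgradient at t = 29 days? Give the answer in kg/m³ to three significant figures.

3.33 kg/m³

For an instantaneous plane source, C(x,t) = M/(n_e·A·√(4πDt)) · exp(−(x−vt)²/(4Dt)), with n_e·A the pore (flow) area.
Plume center vt = 0.71 × 29 = 20.59 m, so the well at 23 m is 2.41 m downgradient of the peak.
√(4πDt) = 24.89 m, giving peak height M/(n_e·A·√(4πDt)) = 140/(0.40 × 4.1 × 24.89) = 3.430 kg/m³.
(x−vt)²/(4Dt) = (2.41)²/(4 × 1.7 × 29) = 0.02945; exp(−0.02945) = 0.9710.
C = 3.430 × 0.9710 = 3.33 kg/m³.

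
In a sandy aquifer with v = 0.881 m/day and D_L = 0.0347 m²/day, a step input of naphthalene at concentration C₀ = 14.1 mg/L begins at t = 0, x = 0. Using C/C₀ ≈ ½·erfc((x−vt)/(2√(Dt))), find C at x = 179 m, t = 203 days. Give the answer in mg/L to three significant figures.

For a continuous step input, C/C₀ ≈ ½·erfc((x−vt)/(2√(Dt))).
vt = 0.881 × 203 = 178.843 m and 2√(Dt) = 2√(0.0347 × 203) = 5.308 m.
Argument (x−vt)/(2√(Dt)) = (179 − 178.843)/5.308 = 0.02958; ½·erfc(0.02958) = 0.4833.
C = 14.1 × 0.4833 = 6.81 mg/L.

6.81 mg/L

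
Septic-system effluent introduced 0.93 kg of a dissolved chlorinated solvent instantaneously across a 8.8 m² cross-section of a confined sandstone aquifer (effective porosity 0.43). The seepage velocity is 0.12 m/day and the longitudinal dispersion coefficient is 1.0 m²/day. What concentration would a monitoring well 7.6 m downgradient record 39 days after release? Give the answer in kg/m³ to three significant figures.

For an instantaneous plane source, C(x,t) = M/(n_e·A·√(4πDt)) · exp(−(x−vt)²/(4Dt)), with n_e·A the pore (flow) area.
Plume center vt = 0.12 × 39 = 4.68 m, so the well at 7.6 m is 2.92 m downgradient of the peak.
√(4πDt) = 22.14 m, giving peak height M/(n_e·A·√(4πDt)) = 0.93/(0.43 × 8.8 × 22.14) = 0.01110 kg/m³.
(x−vt)²/(4Dt) = (2.92)²/(4 × 1.0 × 39) = 0.05466; exp(−0.05466) = 0.9468.
C = 0.01110 × 0.9468 = 0.0105 kg/m³.

0.0105 kg/m³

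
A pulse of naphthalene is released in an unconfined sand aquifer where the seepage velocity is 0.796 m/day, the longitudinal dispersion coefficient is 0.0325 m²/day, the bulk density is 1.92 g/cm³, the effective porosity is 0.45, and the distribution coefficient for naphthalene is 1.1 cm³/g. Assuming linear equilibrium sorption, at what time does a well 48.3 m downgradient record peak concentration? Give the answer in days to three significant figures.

345 days

Retardation factor R = 1 + ρ_b·K_d/n = 1 + 1.92 × 1.1/0.45 = 5.693.
Sorption retards both mechanisms: v_R = v/R = 0.1398 m/day, D_R = D/R = 0.005709 m²/day.
Peak time from v_R²t² + 2D_R t − x² = 0: t = (√(D_R² + v_R²x²) − D_R)/v_R².
√(D_R² + v_R²x²) = √(0.005709² + 0.1398² × 48.3²) = 6.752; v_R² = 0.01954.
t = (6.752 − 0.005709)/0.01954 = 345 days.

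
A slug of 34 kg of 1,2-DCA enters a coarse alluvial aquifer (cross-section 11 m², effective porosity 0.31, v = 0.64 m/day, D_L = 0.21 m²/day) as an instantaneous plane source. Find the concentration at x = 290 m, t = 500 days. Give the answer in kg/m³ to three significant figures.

0.0322 kg/m³

For an instantaneous plane source, C(x,t) = M/(n_e·A·√(4πDt)) · exp(−(x−vt)²/(4Dt)), with n_e·A the pore (flow) area.
Plume center vt = 0.64 × 500 = 320 m, so the well at 290 m is 30 m upgradient of the peak.
√(4πDt) = 36.32 m, giving peak height M/(n_e·A·√(4πDt)) = 34/(0.31 × 11 × 36.32) = 0.2745 kg/m³.
(x−vt)²/(4Dt) = (-30)²/(4 × 0.21 × 500) = 2.143; exp(−2.143) = 0.1173.
C = 0.2745 × 0.1173 = 0.0322 kg/m³.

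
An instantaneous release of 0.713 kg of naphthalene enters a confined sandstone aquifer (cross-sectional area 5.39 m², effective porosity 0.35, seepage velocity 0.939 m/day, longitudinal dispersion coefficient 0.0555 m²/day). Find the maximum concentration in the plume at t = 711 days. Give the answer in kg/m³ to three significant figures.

The peak of an instantaneous 1D plume sits at x = vt; there the Gaussian factor is 1 and C_max = M/(n_e·A·√(4πDt)), where n_e·A is the pore area the mass is dissolved in.
√(4πDt) = √(4π × 0.0555 × 711) = 22.27 m, so C_max = 0.713/(0.35 × 5.39 × 22.27) = 0.0170 kg/m³.

0.0170 kg/m³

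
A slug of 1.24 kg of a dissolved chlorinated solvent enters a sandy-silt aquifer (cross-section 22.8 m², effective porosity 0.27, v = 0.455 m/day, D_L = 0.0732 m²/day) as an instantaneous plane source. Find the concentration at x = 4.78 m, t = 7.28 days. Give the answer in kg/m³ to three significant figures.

For an instantaneous plane source, C(x,t) = M/(n_e·A·√(4πDt)) · exp(−(x−vt)²/(4Dt)), with n_e·A the pore (flow) area.
Plume center vt = 0.455 × 7.28 = 3.3124 m, so the well at 4.78 m is 1.4676 m downgradient of the peak.
√(4πDt) = 2.588 m, giving peak height M/(n_e·A·√(4πDt)) = 1.24/(0.27 × 22.8 × 2.588) = 0.07783 kg/m³.
(x−vt)²/(4Dt) = (1.4676)²/(4 × 0.0732 × 7.28) = 1.010; exp(−1.010) = 0.3642.
C = 0.07783 × 0.3642 = 0.0283 kg/m³.

0.0283 kg/m³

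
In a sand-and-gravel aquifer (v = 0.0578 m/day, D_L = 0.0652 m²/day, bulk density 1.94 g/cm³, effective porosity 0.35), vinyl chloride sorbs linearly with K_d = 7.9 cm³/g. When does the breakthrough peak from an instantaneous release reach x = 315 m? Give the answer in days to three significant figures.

243000 days

Retardation factor R = 1 + ρ_b·K_d/n = 1 + 1.94 × 7.9/0.35 = 44.79.
Sorption retards both mechanisms: v_R = v/R = 0.001290 m/day, D_R = D/R = 0.001456 m²/day.
Peak time from v_R²t² + 2D_R t − x² = 0: t = (√(D_R² + v_R²x²) − D_R)/v_R².
√(D_R² + v_R²x²) = √(0.001456² + 0.001290² × 315²) = 0.4064; v_R² = 1.664e-06.
t = (0.4064 − 0.001456)/1.664e-06 = 243000 days.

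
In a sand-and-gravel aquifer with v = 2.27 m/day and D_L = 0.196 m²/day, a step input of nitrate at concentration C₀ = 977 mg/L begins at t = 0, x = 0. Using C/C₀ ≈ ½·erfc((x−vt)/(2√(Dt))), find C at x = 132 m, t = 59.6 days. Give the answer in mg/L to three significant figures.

735 mg/L

For a continuous step input, C/C₀ ≈ ½·erfc((x−vt)/(2√(Dt))).
vt = 2.27 × 59.6 = 135.292 m and 2√(Dt) = 2√(0.196 × 59.6) = 6.836 m.
Argument (x−vt)/(2√(Dt)) = (132 − 135.292)/6.836 = -0.4816; ½·erfc(-0.4816) = 0.7521.
C = 977 × 0.7521 = 735 mg/L.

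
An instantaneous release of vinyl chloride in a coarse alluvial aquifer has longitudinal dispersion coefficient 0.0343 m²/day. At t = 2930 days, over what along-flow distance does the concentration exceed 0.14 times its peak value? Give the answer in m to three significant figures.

The plume is Gaussian with σ = √(2Dt) = √(2 × 0.0343 × 2930) = 14.18 m.
C/C_peak = exp(−Δx²/(2σ²)) = 0.14 ⇒ Δx = σ·√(−2 ln 0.14) = 14.18 × 1.983 = 28.12 m.
Width = 2Δx = 56.2 m.

56.2 m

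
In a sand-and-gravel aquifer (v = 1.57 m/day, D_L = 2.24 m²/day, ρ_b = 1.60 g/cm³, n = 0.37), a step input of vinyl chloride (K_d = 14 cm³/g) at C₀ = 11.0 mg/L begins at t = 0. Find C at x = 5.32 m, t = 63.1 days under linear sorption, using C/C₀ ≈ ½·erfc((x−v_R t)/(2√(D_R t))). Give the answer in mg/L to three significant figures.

0.459 mg/L

Retardation factor R = 1 + ρ_b·K_d/n = 1 + 1.60 × 14/0.37 = 61.54.
Sorption retards both mechanisms: v_R = v/R = 0.02551 m/day, D_R = D/R = 0.03640 m²/day.
v_R·t = 0.02551 × 63.1 = 1.609681 m; 2√(D_R t) = 3.031 m; argument = (5.32 − 1.609681)/3.031 = 1.224.
C = C₀ × ½·erfc(1.224) = 11.0 × 0.04173 = 0.459 mg/L.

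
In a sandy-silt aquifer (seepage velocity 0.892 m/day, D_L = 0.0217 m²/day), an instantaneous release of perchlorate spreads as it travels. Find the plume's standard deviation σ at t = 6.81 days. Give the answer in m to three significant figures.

Dispersive spreading gives a Gaussian with σ² = 2Dt; advection only shifts the center.
σ = √(2 × 0.0217 × 6.81) = 0.544 m.

0.544 m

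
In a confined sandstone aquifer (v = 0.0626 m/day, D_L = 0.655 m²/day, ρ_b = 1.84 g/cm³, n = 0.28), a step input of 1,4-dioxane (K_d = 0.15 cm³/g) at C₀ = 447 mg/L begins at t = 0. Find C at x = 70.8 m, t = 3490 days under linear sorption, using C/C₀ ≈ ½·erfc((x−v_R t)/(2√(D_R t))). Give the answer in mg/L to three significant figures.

Retardation factor R = 1 + ρ_b·K_d/n = 1 + 1.84 × 0.15/0.28 = 1.986.
Sorption retards both mechanisms: v_R = v/R = 0.03152 m/day, D_R = D/R = 0.3298 m²/day.
v_R·t = 0.03152 × 3490 = 110.0048 m; 2√(D_R t) = 67.85 m; argument = (70.8 − 110.0048)/67.85 = -0.5778.
C = C₀ × ½·erfc(-0.5778) = 447 × 0.7931 = 355 mg/L.

355 mg/L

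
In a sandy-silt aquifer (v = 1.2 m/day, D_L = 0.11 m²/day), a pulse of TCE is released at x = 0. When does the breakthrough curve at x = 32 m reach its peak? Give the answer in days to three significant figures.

For the 1D instantaneous-source solution, setting ∂C/∂t = 0 at fixed x gives v²t² + 2Dt − x² = 0, so t = (√(D² + v²x²) − D)/v².
√(D² + v²x²) = √(0.11² + 1.2² × 32²) = 38.40; v² = 1.44.
t = (38.40 − 0.11)/1.44 = 26.6 days (vs. the pure-advection estimate x/v = 26.7 d).

26.6 days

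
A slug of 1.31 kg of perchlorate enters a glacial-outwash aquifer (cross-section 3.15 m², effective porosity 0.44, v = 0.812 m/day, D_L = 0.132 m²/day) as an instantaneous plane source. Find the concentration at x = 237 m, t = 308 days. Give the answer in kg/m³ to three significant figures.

0.0146 kg/m³

For an instantaneous plane source, C(x,t) = M/(n_e·A·√(4πDt)) · exp(−(x−vt)²/(4Dt)), with n_e·A the pore (flow) area.
Plume center vt = 0.812 × 308 = 250.096 m, so the well at 237 m is 13.096 m upgradient of the peak.
√(4πDt) = 22.60 m, giving peak height M/(n_e·A·√(4πDt)) = 1.31/(0.44 × 3.15 × 22.60) = 0.04182 kg/m³.
(x−vt)²/(4Dt) = (-13.096)²/(4 × 0.132 × 308) = 1.055; exp(−1.055) = 0.3482.
C = 0.04182 × 0.3482 = 0.0146 kg/m³.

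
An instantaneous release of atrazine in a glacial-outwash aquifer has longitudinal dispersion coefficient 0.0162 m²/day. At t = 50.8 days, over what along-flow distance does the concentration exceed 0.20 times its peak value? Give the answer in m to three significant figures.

The plume is Gaussian with σ = √(2Dt) = √(2 × 0.0162 × 50.8) = 1.283 m.
C/C_peak = exp(−Δx²/(2σ²)) = 0.20 ⇒ Δx = σ·√(−2 ln 0.20) = 1.283 × 1.794 = 2.302 m.
Width = 2Δx = 4.60 m.

4.60 m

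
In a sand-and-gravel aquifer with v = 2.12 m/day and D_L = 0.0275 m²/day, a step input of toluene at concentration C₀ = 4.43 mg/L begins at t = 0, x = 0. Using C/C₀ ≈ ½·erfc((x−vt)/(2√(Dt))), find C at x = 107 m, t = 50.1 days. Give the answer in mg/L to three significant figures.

For a continuous step input, C/C₀ ≈ ½·erfc((x−vt)/(2√(Dt))).
vt = 2.12 × 50.1 = 106.212 m and 2√(Dt) = 2√(0.0275 × 50.1) = 2.348 m.
Argument (x−vt)/(2√(Dt)) = (107 − 106.212)/2.348 = 0.3356; ½·erfc(0.3356) = 0.3175.
C = 4.43 × 0.3175 = 1.41 mg/L.

1.41 mg/L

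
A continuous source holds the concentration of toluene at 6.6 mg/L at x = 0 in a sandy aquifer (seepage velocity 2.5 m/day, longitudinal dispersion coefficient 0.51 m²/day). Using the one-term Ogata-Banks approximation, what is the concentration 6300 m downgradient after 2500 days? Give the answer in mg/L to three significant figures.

For a continuous step input, C/C₀ ≈ ½·erfc((x−vt)/(2√(Dt))).
vt = 2.5 × 2500 = 6250 m and 2√(Dt) = 2√(0.51 × 2500) = 71.41 m.
Argument (x−vt)/(2√(Dt)) = (6300 − 6250)/71.41 = 0.7002; ½·erfc(0.7002) = 0.1610.
C = 6.6 × 0.1610 = 1.06 mg/L.

1.06 mg/L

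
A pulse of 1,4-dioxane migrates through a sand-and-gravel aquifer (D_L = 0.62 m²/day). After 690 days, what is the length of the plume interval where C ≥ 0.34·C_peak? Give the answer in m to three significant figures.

85.9 m

The plume is Gaussian with σ = √(2Dt) = √(2 × 0.62 × 690) = 29.25 m.
C/C_peak = exp(−Δx²/(2σ²)) = 0.34 ⇒ Δx = σ·√(−2 ln 0.34) = 29.25 × 1.469 = 42.97 m.
Width = 2Δx = 85.9 m.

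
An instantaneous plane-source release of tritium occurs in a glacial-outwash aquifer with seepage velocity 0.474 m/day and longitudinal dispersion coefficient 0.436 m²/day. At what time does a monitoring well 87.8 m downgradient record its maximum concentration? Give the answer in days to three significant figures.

183 days

For the 1D instantaneous-source solution, setting ∂C/∂t = 0 at fixed x gives v²t² + 2Dt − x² = 0, so t = (√(D² + v²x²) − D)/v².
√(D² + v²x²) = √(0.436² + 0.474² × 87.8²) = 41.62; v² = 0.224676.
t = (41.62 − 0.436)/0.224676 = 183 days (vs. the pure-advection estimate x/v = 185 d).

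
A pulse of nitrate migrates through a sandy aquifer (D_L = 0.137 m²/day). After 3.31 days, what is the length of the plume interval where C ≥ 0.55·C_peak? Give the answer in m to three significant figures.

2.08 m

The plume is Gaussian with σ = √(2Dt) = √(2 × 0.137 × 3.31) = 0.9523 m.
C/C_peak = exp(−Δx²/(2σ²)) = 0.55 ⇒ Δx = σ·√(−2 ln 0.55) = 0.9523 × 1.093 = 1.041 m.
Width = 2Δx = 2.08 m.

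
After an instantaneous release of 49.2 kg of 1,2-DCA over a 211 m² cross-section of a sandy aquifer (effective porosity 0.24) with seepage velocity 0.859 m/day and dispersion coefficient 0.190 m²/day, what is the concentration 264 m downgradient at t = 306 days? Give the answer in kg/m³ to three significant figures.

0.0357 kg/m³

For an instantaneous plane source, C(x,t) = M/(n_e·A·√(4πDt)) · exp(−(x−vt)²/(4Dt)), with n_e·A the pore (flow) area.
Plume center vt = 0.859 × 306 = 262.854 m, so the well at 264 m is 1.146 m downgradient of the peak.
√(4πDt) = 27.03 m, giving peak height M/(n_e·A·√(4πDt)) = 49.2/(0.24 × 211 × 27.03) = 0.03594 kg/m³.
(x−vt)²/(4Dt) = (1.146)²/(4 × 0.190 × 306) = 0.005647; exp(−0.005647) = 0.9944.
C = 0.03594 × 0.9944 = 0.0357 kg/m³.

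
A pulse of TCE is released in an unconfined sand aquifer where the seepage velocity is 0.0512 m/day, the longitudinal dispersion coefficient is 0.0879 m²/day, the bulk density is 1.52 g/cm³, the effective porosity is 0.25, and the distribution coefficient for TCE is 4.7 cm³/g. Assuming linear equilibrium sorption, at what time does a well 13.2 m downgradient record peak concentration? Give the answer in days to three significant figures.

Retardation factor R = 1 + ρ_b·K_d/n = 1 + 1.52 × 4.7/0.25 = 29.58.
Sorption retards both mechanisms: v_R = v/R = 0.001731 m/day, D_R = D/R = 0.002972 m²/day.
Peak time from v_R²t² + 2D_R t − x² = 0: t = (√(D_R² + v_R²x²) − D_R)/v_R².
√(D_R² + v_R²x²) = √(0.002972² + 0.001731² × 13.2²) = 0.02304; v_R² = 2.996e-06.
t = (0.02304 − 0.002972)/2.996e-06 = 6700 days.

6700 days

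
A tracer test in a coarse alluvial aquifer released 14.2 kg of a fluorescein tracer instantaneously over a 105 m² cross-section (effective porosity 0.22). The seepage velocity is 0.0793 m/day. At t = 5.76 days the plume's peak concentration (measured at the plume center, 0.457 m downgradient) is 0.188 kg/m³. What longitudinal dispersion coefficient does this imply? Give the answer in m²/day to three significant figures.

0.148 m²/day

At the plume center C_max = M/(n_e·A·√(4πDt)), so D = M²/(4πt·(n_e·A·C_max)²).
n_e·A·C_max = 0.22 × 105 × 0.188 = 4.343 kg/m.
D = 14.2²/(4π × 5.76 × 4.343²) = 0.148 m²/day.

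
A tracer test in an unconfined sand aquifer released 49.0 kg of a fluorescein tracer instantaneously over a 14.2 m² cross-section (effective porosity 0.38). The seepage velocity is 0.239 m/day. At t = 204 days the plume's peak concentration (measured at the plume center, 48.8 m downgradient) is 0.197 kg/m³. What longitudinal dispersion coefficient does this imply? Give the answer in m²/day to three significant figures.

0.829 m²/day

At the plume center C_max = M/(n_e·A·√(4πDt)), so D = M²/(4πt·(n_e·A·C_max)²).
n_e·A·C_max = 0.38 × 14.2 × 0.197 = 1.063 kg/m.
D = 49.0²/(4π × 204 × 1.063²) = 0.829 m²/day.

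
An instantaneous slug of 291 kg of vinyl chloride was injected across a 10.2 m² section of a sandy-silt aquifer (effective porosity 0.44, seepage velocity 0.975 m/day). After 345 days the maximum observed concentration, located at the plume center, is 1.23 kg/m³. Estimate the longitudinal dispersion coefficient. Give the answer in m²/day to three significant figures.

0.641 m²/day

At the plume center C_max = M/(n_e·A·√(4πDt)), so D = M²/(4πt·(n_e·A·C_max)²).
n_e·A·C_max = 0.44 × 10.2 × 1.23 = 5.520 kg/m.
D = 291²/(4π × 345 × 5.520²) = 0.641 m²/day.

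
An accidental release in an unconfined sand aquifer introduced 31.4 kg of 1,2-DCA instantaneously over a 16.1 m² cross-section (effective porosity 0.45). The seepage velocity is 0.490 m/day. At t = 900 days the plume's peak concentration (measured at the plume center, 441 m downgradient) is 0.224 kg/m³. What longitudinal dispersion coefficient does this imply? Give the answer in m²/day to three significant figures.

0.0331 m²/day

At the plume center C_max = M/(n_e·A·√(4πDt)), so D = M²/(4πt·(n_e·A·C_max)²).
n_e·A·C_max = 0.45 × 16.1 × 0.224 = 1.623 kg/m.
D = 31.4²/(4π × 900 × 1.623²) = 0.0331 m²/day.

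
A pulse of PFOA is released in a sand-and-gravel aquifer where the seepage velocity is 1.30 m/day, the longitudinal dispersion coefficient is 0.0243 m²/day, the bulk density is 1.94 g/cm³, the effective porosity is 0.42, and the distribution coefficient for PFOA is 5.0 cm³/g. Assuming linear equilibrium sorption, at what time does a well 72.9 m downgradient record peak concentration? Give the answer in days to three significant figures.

Retardation factor R = 1 + ρ_b·K_d/n = 1 + 1.94 × 5.0/0.42 = 24.10.
Sorption retards both mechanisms: v_R = v/R = 0.05394 m/day, D_R = D/R = 0.001008 m²/day.
Peak time from v_R²t² + 2D_R t − x² = 0: t = (√(D_R² + v_R²x²) − D_R)/v_R².
√(D_R² + v_R²x²) = √(0.001008² + 0.05394² × 72.9²) = 3.932; v_R² = 0.002910.
t = (3.932 − 0.001008)/0.002910 = 1350 days.

1350 days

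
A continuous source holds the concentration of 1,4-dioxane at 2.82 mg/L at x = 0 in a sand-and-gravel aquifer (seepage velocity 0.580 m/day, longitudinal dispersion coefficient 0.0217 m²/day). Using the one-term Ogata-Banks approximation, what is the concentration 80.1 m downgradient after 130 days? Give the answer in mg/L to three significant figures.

For a continuous step input, C/C₀ ≈ ½·erfc((x−vt)/(2√(Dt))).
vt = 0.580 × 130 = 75.4 m and 2√(Dt) = 2√(0.0217 × 130) = 3.359 m.
Argument (x−vt)/(2√(Dt)) = (80.1 − 75.4)/3.359 = 1.399; ½·erfc(1.399) = 0.02394.
C = 2.82 × 0.02394 = 0.0675 mg/L.

0.0675 mg/L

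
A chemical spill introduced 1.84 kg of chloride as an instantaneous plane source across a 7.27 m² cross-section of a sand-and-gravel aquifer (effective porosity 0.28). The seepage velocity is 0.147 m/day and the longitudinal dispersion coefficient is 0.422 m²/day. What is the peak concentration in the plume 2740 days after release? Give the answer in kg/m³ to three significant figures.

0.00750 kg/m³

The peak of an instantaneous 1D plume sits at x = vt; there the Gaussian factor is 1 and C_max = M/(n_e·A·√(4πDt)), where n_e·A is the pore area the mass is dissolved in.
√(4πDt) = √(4π × 0.422 × 2740) = 120.5 m, so C_max = 1.84/(0.28 × 7.27 × 120.5) = 0.00750 kg/m³.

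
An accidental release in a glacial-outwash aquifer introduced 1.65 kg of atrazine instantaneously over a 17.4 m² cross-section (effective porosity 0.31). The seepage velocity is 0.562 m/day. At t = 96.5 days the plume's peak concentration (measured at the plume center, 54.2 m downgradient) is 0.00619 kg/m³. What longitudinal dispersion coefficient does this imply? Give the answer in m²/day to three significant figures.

2.01 m²/day

At the plume center C_max = M/(n_e·A·√(4πDt)), so D = M²/(4πt·(n_e·A·C_max)²).
n_e·A·C_max = 0.31 × 17.4 × 0.00619 = 0.03339 kg/m.
D = 1.65²/(4π × 96.5 × 0.03339²) = 2.01 m²/day.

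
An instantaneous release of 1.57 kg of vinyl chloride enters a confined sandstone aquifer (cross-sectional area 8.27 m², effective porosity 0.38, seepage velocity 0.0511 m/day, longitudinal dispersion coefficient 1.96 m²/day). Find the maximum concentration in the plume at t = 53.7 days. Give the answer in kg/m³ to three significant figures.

The peak of an instantaneous 1D plume sits at x = vt; there the Gaussian factor is 1 and C_max = M/(n_e·A·√(4πDt)), where n_e·A is the pore area the mass is dissolved in.
√(4πDt) = √(4π × 1.96 × 53.7) = 36.37 m, so C_max = 1.57/(0.38 × 8.27 × 36.37) = 0.0137 kg/m³.

0.0137 kg/m³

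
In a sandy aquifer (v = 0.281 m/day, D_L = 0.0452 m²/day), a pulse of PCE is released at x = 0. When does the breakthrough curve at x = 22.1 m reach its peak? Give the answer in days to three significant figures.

For the 1D instantaneous-source solution, setting ∂C/∂t = 0 at fixed x gives v²t² + 2Dt − x² = 0, so t = (√(D² + v²x²) − D)/v².
√(D² + v²x²) = √(0.0452² + 0.281² × 22.1²) = 6.210; v² = 0.078961.
t = (6.210 − 0.0452)/0.078961 = 78.1 days (vs. the pure-advection estimate x/v = 78.6 d).

78.1 days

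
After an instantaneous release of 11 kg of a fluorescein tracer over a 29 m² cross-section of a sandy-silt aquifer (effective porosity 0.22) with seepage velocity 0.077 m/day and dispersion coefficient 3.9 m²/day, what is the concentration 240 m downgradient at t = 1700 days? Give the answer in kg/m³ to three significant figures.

0.00381 kg/m³

For an instantaneous plane source, C(x,t) = M/(n_e·A·√(4πDt)) · exp(−(x−vt)²/(4Dt)), with n_e·A the pore (flow) area.
Plume center vt = 0.077 × 1700 = 130.9 m, so the well at 240 m is 109.1 m downgradient of the peak.
√(4πDt) = 288.6 m, giving peak height M/(n_e·A·√(4πDt)) = 11/(0.22 × 29 × 288.6) = 0.005974 kg/m³.
(x−vt)²/(4Dt) = (109.1)²/(4 × 3.9 × 1700) = 0.4488; exp(−0.4488) = 0.6384.
C = 0.005974 × 0.6384 = 0.00381 kg/m³.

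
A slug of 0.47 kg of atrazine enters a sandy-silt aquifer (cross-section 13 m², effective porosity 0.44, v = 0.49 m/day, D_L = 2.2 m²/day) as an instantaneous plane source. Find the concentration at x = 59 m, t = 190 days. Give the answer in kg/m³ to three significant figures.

0.000566 kg/m³

For an instantaneous plane source, C(x,t) = M/(n_e·A·√(4πDt)) · exp(−(x−vt)²/(4Dt)), with n_e·A the pore (flow) area.
Plume center vt = 0.49 × 190 = 93.1 m, so the well at 59 m is 34.1 m upgradient of the peak.
√(4πDt) = 72.48 m, giving peak height M/(n_e·A·√(4πDt)) = 0.47/(0.44 × 13 × 72.48) = 0.001134 kg/m³.
(x−vt)²/(4Dt) = (-34.1)²/(4 × 2.2 × 190) = 0.6955; exp(−0.6955) = 0.4988.
C = 0.001134 × 0.4988 = 0.000566 kg/m³.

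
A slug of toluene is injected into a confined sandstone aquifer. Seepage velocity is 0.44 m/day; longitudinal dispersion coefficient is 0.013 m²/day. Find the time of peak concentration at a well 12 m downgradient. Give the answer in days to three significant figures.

27.2 days

For the 1D instantaneous-source solution, setting ∂C/∂t = 0 at fixed x gives v²t² + 2Dt − x² = 0, so t = (√(D² + v²x²) − D)/v².
√(D² + v²x²) = √(0.013² + 0.44² × 12²) = 5.280; v² = 0.1936.
t = (5.280 − 0.013)/0.1936 = 27.2 days (vs. the pure-advection estimate x/v = 27.3 d).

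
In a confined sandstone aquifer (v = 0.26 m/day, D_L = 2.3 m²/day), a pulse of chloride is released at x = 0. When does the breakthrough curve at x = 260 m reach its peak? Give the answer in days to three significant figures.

967 days

For the 1D instantaneous-source solution, setting ∂C/∂t = 0 at fixed x gives v²t² + 2Dt − x² = 0, so t = (√(D² + v²x²) − D)/v².
√(D² + v²x²) = √(2.3² + 0.26² × 260²) = 67.64; v² = 0.0676.
t = (67.64 − 2.3)/0.0676 = 967 days (vs. the pure-advection estimate x/v = 1000 d).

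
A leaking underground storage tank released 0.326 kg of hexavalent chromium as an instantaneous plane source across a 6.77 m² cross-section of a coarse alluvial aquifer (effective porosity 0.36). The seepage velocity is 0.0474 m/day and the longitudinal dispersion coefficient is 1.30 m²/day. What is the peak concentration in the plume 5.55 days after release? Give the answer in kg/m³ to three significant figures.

The peak of an instantaneous 1D plume sits at x = vt; there the Gaussian factor is 1 and C_max = M/(n_e·A·√(4πDt)), where n_e·A is the pore area the mass is dissolved in.
√(4πDt) = √(4π × 1.30 × 5.55) = 9.522 m, so C_max = 0.326/(0.36 × 6.77 × 9.522) = 0.0140 kg/m³.

0.0140 kg/m³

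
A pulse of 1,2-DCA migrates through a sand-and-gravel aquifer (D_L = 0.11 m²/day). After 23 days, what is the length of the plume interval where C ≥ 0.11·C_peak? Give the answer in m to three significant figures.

9.45 m

The plume is Gaussian with σ = √(2Dt) = √(2 × 0.11 × 23) = 2.249 m.
C/C_peak = exp(−Δx²/(2σ²)) = 0.11 ⇒ Δx = σ·√(−2 ln 0.11) = 2.249 × 2.101 = 4.725 m.
Width = 2Δx = 9.45 m.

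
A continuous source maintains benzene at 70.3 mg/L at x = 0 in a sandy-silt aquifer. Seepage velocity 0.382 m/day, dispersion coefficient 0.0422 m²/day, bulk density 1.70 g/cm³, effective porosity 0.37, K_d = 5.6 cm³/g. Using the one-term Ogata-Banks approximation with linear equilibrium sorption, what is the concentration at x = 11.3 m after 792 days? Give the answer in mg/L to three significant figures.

Retardation factor R = 1 + ρ_b·K_d/n = 1 + 1.70 × 5.6/0.37 = 26.73.
Sorption retards both mechanisms: v_R = v/R = 0.01429 m/day, D_R = D/R = 0.001579 m²/day.
v_R·t = 0.01429 × 792 = 11.31768 m; 2√(D_R t) = 2.237 m; argument = (11.3 − 11.31768)/2.237 = -0.007903.
C = C₀ × ½·erfc(-0.007903) = 70.3 × 0.5045 = 35.5 mg/L.

35.5 mg/L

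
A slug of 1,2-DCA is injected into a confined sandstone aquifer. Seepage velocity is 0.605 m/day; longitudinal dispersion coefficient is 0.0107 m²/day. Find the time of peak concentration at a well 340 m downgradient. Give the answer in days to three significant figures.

For the 1D instantaneous-source solution, setting ∂C/∂t = 0 at fixed x gives v²t² + 2Dt − x² = 0, so t = (√(D² + v²x²) − D)/v².
√(D² + v²x²) = √(0.0107² + 0.605² × 340²) = 205.7; v² = 0.366025.
t = (205.7 − 0.0107)/0.366025 = 562 days (vs. the pure-advection estimate x/v = 562 d).

562 days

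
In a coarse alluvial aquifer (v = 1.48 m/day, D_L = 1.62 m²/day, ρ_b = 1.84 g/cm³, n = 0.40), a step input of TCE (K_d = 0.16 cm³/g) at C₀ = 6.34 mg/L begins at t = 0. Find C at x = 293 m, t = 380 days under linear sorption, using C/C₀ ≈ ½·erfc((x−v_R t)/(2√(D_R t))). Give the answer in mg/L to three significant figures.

Retardation factor R = 1 + ρ_b·K_d/n = 1 + 1.84 × 0.16/0.40 = 1.736.
Sorption retards both mechanisms: v_R = v/R = 0.8525 m/day, D_R = D/R = 0.9332 m²/day.
v_R·t = 0.8525 × 380 = 323.95 m; 2√(D_R t) = 37.66 m; argument = (293 − 323.95)/37.66 = -0.8218.
C = C₀ × ½·erfc(-0.8218) = 6.34 × 0.8774 = 5.56 mg/L.

5.56 mg/L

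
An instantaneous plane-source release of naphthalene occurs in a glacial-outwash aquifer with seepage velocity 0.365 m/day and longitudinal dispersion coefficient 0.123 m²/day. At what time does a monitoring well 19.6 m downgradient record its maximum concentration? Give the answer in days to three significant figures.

52.8 days

For the 1D instantaneous-source solution, setting ∂C/∂t = 0 at fixed x gives v²t² + 2Dt − x² = 0, so t = (√(D² + v²x²) − D)/v².
√(D² + v²x²) = √(0.123² + 0.365² × 19.6²) = 7.155; v² = 0.133225.
t = (7.155 − 0.123)/0.133225 = 52.8 days (vs. the pure-advection estimate x/v = 53.7 d).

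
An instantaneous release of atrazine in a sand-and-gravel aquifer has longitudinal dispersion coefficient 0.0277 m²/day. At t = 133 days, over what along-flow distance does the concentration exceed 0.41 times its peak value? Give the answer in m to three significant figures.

The plume is Gaussian with σ = √(2Dt) = √(2 × 0.0277 × 133) = 2.714 m.
C/C_peak = exp(−Δx²/(2σ²)) = 0.41 ⇒ Δx = σ·√(−2 ln 0.41) = 2.714 × 1.335 = 3.623 m.
Width = 2Δx = 7.25 m.

7.25 m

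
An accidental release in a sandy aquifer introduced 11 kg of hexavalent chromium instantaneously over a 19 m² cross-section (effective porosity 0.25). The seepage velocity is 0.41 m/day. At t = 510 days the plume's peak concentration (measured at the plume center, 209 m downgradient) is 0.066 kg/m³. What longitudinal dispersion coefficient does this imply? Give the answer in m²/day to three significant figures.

0.192 m²/day

At the plume center C_max = M/(n_e·A·√(4πDt)), so D = M²/(4πt·(n_e·A·C_max)²).
n_e·A·C_max = 0.25 × 19 × 0.066 = 0.3135 kg/m.
D = 11²/(4π × 510 × 0.3135²) = 0.192 m²/day.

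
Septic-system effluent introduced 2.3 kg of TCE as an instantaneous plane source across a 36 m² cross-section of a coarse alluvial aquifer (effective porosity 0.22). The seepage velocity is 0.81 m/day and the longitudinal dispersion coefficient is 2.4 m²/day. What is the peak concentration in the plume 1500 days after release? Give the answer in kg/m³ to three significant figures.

0.00137 kg/m³

The peak of an instantaneous 1D plume sits at x = vt; there the Gaussian factor is 1 and C_max = M/(n_e·A·√(4πDt)), where n_e·A is the pore area the mass is dissolved in.
√(4πDt) = √(4π × 2.4 × 1500) = 212.7 m, so C_max = 2.3/(0.22 × 36 × 212.7) = 0.00137 kg/m³.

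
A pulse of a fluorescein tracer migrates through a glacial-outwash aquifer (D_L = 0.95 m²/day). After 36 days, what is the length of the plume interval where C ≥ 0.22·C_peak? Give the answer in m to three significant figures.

The plume is Gaussian with σ = √(2Dt) = √(2 × 0.95 × 36) = 8.270 m.
C/C_peak = exp(−Δx²/(2σ²)) = 0.22 ⇒ Δx = σ·√(−2 ln 0.22) = 8.270 × 1.740 = 14.39 m.
Width = 2Δx = 28.8 m.

28.8 m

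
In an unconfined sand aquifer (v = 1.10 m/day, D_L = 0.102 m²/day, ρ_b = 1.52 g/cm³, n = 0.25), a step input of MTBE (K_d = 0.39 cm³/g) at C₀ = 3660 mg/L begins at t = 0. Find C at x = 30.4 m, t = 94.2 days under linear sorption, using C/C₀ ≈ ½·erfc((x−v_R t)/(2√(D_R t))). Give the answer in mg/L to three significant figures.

2040 mg/L

Retardation factor R = 1 + ρ_b·K_d/n = 1 + 1.52 × 0.39/0.25 = 3.371.
Sorption retards both mechanisms: v_R = v/R = 0.3263 m/day, D_R = D/R = 0.03026 m²/day.
v_R·t = 0.3263 × 94.2 = 30.73746 m; 2√(D_R t) = 3.377 m; argument = (30.4 − 30.73746)/3.377 = -0.09993.
C = C₀ × ½·erfc(-0.09993) = 3660 × 0.5562 = 2040 mg/L.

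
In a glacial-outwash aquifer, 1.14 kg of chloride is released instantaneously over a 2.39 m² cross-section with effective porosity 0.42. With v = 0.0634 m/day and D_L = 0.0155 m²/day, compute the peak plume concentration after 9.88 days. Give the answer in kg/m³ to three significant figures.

0.819 kg/m³

The peak of an instantaneous 1D plume sits at x = vt; there the Gaussian factor is 1 and C_max = M/(n_e·A·√(4πDt)), where n_e·A is the pore area the mass is dissolved in.
√(4πDt) = √(4π × 0.0155 × 9.88) = 1.387 m, so C_max = 1.14/(0.42 × 2.39 × 1.387) = 0.819 kg/m³.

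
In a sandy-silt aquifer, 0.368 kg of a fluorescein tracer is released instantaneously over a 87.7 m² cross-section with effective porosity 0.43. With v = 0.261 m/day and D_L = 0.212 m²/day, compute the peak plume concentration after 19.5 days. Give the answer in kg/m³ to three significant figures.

The peak of an instantaneous 1D plume sits at x = vt; there the Gaussian factor is 1 and C_max = M/(n_e·A·√(4πDt)), where n_e·A is the pore area the mass is dissolved in.
√(4πDt) = √(4π × 0.212 × 19.5) = 7.208 m, so C_max = 0.368/(0.43 × 87.7 × 7.208) = 0.00135 kg/m³.

0.00135 kg/m³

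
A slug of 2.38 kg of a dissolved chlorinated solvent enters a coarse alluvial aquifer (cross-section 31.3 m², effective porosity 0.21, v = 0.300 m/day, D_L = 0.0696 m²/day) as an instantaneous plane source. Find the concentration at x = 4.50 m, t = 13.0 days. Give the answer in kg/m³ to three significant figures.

For an instantaneous plane source, C(x,t) = M/(n_e·A·√(4πDt)) · exp(−(x−vt)²/(4Dt)), with n_e·A the pore (flow) area.
Plume center vt = 0.300 × 13.0 = 3.9 m, so the well at 4.50 m is 0.6 m downgradient of the peak.
√(4πDt) = 3.372 m, giving peak height M/(n_e·A·√(4πDt)) = 2.38/(0.21 × 31.3 × 3.372) = 0.1074 kg/m³.
(x−vt)²/(4Dt) = (0.6)²/(4 × 0.0696 × 13.0) = 0.09947; exp(−0.09947) = 0.9053.
C = 0.1074 × 0.9053 = 0.0972 kg/m³.

0.0972 kg/m³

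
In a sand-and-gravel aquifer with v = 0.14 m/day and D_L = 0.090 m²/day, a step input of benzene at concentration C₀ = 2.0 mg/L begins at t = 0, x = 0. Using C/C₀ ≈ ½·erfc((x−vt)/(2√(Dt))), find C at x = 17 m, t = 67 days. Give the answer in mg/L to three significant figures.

For a continuous step input, C/C₀ ≈ ½·erfc((x−vt)/(2√(Dt))).
vt = 0.14 × 67 = 9.38 m and 2√(Dt) = 2√(0.090 × 67) = 4.911 m.
Argument (x−vt)/(2√(Dt)) = (17 − 9.38)/4.911 = 1.552; ½·erfc(1.552) = 0.01409.
C = 2.0 × 0.01409 = 0.0282 mg/L.

0.0282 mg/L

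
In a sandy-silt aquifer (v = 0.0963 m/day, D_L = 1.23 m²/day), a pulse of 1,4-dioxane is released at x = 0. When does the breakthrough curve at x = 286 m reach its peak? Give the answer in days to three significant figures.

For the 1D instantaneous-source solution, setting ∂C/∂t = 0 at fixed x gives v²t² + 2Dt − x² = 0, so t = (√(D² + v²x²) − D)/v².
√(D² + v²x²) = √(1.23² + 0.0963² × 286²) = 27.57; v² = 0.00927369.
t = (27.57 − 1.23)/0.00927369 = 2840 days (vs. the pure-advection estimate x/v = 2970 d).

2840 days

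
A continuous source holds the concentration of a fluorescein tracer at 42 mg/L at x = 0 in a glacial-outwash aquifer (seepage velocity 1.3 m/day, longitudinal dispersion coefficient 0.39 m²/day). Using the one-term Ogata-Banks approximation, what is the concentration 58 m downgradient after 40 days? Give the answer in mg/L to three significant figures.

For a continuous step input, C/C₀ ≈ ½·erfc((x−vt)/(2√(Dt))).
vt = 1.3 × 40 = 52 m and 2√(Dt) = 2√(0.39 × 40) = 7.899 m.
Argument (x−vt)/(2√(Dt)) = (58 − 52)/7.899 = 0.7596; ½·erfc(0.7596) = 0.1414.
C = 42 × 0.1414 = 5.94 mg/L.

5.94 mg/L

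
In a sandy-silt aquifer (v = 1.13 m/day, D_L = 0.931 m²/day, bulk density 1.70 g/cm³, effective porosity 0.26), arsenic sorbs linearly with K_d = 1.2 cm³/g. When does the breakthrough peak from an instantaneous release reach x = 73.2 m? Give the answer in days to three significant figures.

567 days

Retardation factor R = 1 + ρ_b·K_d/n = 1 + 1.70 × 1.2/0.26 = 8.846.
Sorption retards both mechanisms: v_R = v/R = 0.1277 m/day, D_R = D/R = 0.1052 m²/day.
Peak time from v_R²t² + 2D_R t − x² = 0: t = (√(D_R² + v_R²x²) − D_R)/v_R².
√(D_R² + v_R²x²) = √(0.1052² + 0.1277² × 73.2²) = 9.348; v_R² = 0.01631.
t = (9.348 − 0.1052)/0.01631 = 567 days.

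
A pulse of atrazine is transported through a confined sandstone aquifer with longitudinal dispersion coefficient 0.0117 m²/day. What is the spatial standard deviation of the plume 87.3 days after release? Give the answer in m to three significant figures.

1.43 m

Dispersive spreading gives a Gaussian with σ² = 2Dt; advection only shifts the center.
σ = √(2 × 0.0117 × 87.3) = 1.43 m.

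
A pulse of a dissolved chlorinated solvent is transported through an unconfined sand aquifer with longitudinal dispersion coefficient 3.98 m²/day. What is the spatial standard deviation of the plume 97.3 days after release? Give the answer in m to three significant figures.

27.8 m

Dispersive spreading gives a Gaussian with σ² = 2Dt; advection only shifts the center.
σ = √(2 × 3.98 × 97.3) = 27.8 m.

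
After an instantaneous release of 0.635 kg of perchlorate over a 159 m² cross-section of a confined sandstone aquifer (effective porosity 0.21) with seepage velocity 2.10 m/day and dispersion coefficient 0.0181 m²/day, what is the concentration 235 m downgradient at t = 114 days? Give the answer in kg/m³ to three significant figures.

For an instantaneous plane source, C(x,t) = M/(n_e·A·√(4πDt)) · exp(−(x−vt)²/(4Dt)), with n_e·A the pore (flow) area.
Plume center vt = 2.10 × 114 = 239.4 m, so the well at 235 m is 4.4 m upgradient of the peak.
√(4πDt) = 5.092 m, giving peak height M/(n_e·A·√(4πDt)) = 0.635/(0.21 × 159 × 5.092) = 0.003735 kg/m³.
(x−vt)²/(4Dt) = (-4.4)²/(4 × 0.0181 × 114) = 2.346; exp(−2.346) = 0.09575.
C = 0.003735 × 0.09575 = 0.000358 kg/m³.

0.000358 kg/m³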